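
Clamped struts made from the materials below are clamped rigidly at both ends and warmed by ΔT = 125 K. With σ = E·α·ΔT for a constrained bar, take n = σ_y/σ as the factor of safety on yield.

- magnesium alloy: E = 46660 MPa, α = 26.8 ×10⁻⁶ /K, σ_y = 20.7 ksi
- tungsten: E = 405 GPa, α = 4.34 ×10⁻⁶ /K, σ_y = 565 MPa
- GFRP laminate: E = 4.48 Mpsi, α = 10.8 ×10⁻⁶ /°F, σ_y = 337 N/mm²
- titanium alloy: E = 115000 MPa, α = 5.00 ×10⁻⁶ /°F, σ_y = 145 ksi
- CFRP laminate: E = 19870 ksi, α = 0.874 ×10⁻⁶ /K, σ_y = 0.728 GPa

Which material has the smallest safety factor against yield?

magnesium alloy

Converting E to GPa, α to ×10⁻⁶/K, σ_y to MPa, then σ and n for each:
  magnesium alloy: E = 46.66, α = 26.8, σ_y = 142.7 → σ = 156 MPa, n = 0.913
  tungsten: E = 405.0, α = 4.34, σ_y = 565.0 → σ = 220 MPa, n = 2.57
  GFRP laminate: E = 30.89, α = 19.4, σ_y = 337.0 → σ = 75.1 MPa, n = 4.49
  titanium alloy: E = 115.0, α = 9.00, σ_y = 999.7 → σ = 129 MPa, n = 7.73
  CFRP laminate: E = 137.0, α = 0.874, σ_y = 728.0 → σ = 15.0 MPa, n = 48.6
Smallest n: magnesium alloy with n = 0.913.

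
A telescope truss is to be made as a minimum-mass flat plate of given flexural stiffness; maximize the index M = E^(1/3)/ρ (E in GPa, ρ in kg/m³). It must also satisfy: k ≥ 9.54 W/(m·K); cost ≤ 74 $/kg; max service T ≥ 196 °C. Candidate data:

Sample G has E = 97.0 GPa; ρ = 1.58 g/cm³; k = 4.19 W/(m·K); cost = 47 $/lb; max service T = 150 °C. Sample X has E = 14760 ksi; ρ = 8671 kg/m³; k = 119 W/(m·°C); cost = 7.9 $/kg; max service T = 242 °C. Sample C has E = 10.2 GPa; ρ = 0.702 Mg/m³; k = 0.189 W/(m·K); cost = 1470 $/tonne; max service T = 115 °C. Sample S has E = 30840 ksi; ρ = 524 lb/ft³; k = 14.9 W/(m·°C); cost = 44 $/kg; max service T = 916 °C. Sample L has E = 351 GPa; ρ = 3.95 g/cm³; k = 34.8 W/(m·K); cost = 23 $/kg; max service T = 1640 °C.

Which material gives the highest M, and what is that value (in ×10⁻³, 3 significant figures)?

sample L, M = 1.79×10⁻³

Screen on constraints: k ≥ 9.54 W/(m·K); cost ≤ 74 $/kg; max service T ≥ 196 °C. Survivors: sample X, sample S, sample L.
In SI units:
  sample X: E = 101.8 GPa, ρ = 8671 kg/m³
  sample S: E = 212.6 GPa, ρ = 8394 kg/m³
  sample L: E = 351.0 GPa, ρ = 3950 kg/m³
  sample L: M = 1.79×10⁻³
  sample S: M = 0.711×10⁻³
  sample X: M = 0.538×10⁻³
Sample L ranks first.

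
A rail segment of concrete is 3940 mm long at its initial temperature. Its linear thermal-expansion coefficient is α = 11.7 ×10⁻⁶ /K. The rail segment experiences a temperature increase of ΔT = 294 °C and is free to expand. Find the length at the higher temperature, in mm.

ΔL = α·L₀·ΔT = 11.7×10⁻⁶ × 3940 mm × 294.0 K = 13.6 mm.
L = L₀ + ΔL = 3940 + 13.6 = 3953.6 mm.

3953.6 mm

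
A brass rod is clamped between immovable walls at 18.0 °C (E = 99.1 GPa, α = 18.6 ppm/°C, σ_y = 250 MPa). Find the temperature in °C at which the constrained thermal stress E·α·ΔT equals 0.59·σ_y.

98.0 °C

E·α·ΔT = 147.5 MPa ⇒ ΔT = 147.5 / (99.10×10³ × 18.6×10⁻⁶) = 80.02 K.
T = 18.0 + 80.02 = 98.02 °C.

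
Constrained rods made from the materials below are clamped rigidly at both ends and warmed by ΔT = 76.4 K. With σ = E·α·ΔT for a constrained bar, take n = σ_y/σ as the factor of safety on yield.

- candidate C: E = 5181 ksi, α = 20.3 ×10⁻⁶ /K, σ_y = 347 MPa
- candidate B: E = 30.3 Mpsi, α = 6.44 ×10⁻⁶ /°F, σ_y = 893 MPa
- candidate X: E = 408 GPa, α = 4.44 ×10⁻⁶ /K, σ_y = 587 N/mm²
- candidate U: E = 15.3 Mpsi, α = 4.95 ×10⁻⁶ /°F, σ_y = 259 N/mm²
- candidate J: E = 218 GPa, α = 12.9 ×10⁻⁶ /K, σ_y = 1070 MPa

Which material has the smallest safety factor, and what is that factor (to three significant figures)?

candidate U, n = 3.61

Per material, after unit conversion:
  candidate C: E = 35.72, α = 20.3, σ_y = 347.0 → σ = 55.4 MPa, n = 6.26
  candidate B: E = 208.9, α = 11.6, σ_y = 893.0 → σ = 185 MPa, n = 4.83
  candidate X: E = 408.0, α = 4.44, σ_y = 587.0 → σ = 138 MPa, n = 4.24
  candidate U: E = 105.5, α = 8.91, σ_y = 259.0 → σ = 71.8 MPa, n = 3.61
  candidate J: E = 218.0, α = 12.9, σ_y = 1070 → σ = 215 MPa, n = 4.98
The minimum is candidate U at n = 3.61.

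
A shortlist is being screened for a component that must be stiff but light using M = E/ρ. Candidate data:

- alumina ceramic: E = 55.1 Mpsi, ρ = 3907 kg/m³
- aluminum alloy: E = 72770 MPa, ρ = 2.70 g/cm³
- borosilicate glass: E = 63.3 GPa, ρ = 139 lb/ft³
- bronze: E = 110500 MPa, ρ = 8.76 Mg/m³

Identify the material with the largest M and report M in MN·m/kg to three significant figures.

After converting to SI:
  alumina ceramic: E = 379.9 GPa, ρ = 3907 kg/m³
  aluminum alloy: E = 72.77 GPa, ρ = 2700 kg/m³
  borosilicate glass: E = 63.30 GPa, ρ = 2227 kg/m³
  bronze: E = 110.5 GPa, ρ = 8760 kg/m³
  alumina ceramic: M = 97.2 MN·m/kg
  borosilicate glass: M = 28.4 MN·m/kg
  aluminum alloy: M = 27.0 MN·m/kg
  bronze: M = 12.6 MN·m/kg
Alumina ceramic ranks first.

alumina ceramic, M = 97.2 MN·m/kg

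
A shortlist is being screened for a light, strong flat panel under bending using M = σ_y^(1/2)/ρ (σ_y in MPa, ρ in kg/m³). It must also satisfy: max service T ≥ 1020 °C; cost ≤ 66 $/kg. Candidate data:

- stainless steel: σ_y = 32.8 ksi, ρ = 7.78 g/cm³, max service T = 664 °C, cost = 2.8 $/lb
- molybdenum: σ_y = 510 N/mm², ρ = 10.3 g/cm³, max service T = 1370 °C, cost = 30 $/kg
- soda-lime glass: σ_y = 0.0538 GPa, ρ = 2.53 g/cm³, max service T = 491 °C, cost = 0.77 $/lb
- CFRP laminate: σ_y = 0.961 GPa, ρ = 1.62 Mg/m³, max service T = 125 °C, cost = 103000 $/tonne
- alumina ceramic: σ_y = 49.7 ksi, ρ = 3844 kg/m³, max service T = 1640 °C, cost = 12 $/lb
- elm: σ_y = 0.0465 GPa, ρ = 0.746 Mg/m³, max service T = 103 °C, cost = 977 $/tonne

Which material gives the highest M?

Screen on constraints: max service T ≥ 1020 °C; cost ≤ 66 $/kg. Survivors: molybdenum, alumina ceramic.
Convert each candidate to consistent units, then evaluate M:
  molybdenum: σ_y = 510.0 MPa, ρ = 10300 kg/m³
  alumina ceramic: σ_y = 342.7 MPa, ρ = 3844 kg/m³
  alumina ceramic: M = 4.82×10⁻³
  molybdenum: M = 2.19×10⁻³
Alumina ceramic ranks first.

alumina ceramic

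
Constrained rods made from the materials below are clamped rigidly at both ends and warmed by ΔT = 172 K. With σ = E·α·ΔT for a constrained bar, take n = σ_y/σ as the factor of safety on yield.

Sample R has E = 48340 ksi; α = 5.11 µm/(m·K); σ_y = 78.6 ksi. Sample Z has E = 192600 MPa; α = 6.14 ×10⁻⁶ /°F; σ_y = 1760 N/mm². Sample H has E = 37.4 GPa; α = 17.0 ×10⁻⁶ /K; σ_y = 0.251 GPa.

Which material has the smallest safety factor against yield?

Per material, after unit conversion:
  sample R: E = 333.3, α = 5.11, σ_y = 541.9 → σ = 293 MPa, n = 1.85
  sample Z: E = 192.6, α = 11.1, σ_y = 1760 → σ = 366 MPa, n = 4.81
  sample H: E = 37.40, α = 17.0, σ_y = 251.0 → σ = 109 MPa, n = 2.30
The minimum is sample R at n = 1.85.

sample R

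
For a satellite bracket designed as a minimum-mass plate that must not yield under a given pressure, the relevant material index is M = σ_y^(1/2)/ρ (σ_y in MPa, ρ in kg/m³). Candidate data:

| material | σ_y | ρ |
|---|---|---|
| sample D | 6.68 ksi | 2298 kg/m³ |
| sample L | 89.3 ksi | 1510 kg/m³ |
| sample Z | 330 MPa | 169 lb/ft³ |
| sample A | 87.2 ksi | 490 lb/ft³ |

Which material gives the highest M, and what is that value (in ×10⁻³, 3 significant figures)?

Putting every candidate on a common basis:
  sample D: σ_y = 46.06 MPa, ρ = 2298 kg/m³
  sample L: σ_y = 615.7 MPa, ρ = 1510 kg/m³
  sample Z: σ_y = 330.0 MPa, ρ = 2707 kg/m³
  sample A: σ_y = 601.2 MPa, ρ = 7849 kg/m³
  sample L: M = 16.4×10⁻³
  sample Z: M = 6.71×10⁻³
  sample A: M = 3.12×10⁻³
  sample D: M = 2.95×10⁻³
The maximum is for sample L.

sample L, M = 16.4×10⁻³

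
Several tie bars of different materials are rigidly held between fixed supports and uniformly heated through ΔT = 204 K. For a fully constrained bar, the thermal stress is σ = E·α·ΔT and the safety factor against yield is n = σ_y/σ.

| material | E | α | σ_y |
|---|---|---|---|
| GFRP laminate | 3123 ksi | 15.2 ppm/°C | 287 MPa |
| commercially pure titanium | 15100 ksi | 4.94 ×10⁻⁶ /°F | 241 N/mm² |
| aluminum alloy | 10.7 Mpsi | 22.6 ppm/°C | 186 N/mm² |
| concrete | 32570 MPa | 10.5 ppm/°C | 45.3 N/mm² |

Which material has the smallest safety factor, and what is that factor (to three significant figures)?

With everything in SI (GPa, ×10⁻⁶/K, MPa):
  GFRP laminate: E = 21.53, α = 15.2, σ_y = 287.0 → σ = 66.8 MPa, n = 4.30
  commercially pure titanium: E = 104.1, α = 8.89, σ_y = 241.0 → σ = 189 MPa, n = 1.28
  aluminum alloy: E = 73.77, α = 22.6, σ_y = 186.0 → σ = 340 MPa, n = 0.547
  concrete: E = 32.57, α = 10.5, σ_y = 45.30 → σ = 69.8 MPa, n = 0.649
The minimum is aluminum alloy at n = 0.547.

aluminum alloy, n = 0.547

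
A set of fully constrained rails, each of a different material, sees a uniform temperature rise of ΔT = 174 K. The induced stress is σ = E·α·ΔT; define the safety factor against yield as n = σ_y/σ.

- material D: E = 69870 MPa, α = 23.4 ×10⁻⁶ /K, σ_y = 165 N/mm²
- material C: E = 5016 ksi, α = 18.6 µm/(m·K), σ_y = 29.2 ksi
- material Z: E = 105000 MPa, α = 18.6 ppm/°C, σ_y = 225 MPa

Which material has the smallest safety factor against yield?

material D

With everything in SI (GPa, ×10⁻⁶/K, MPa):
  material D: E = 69.87, α = 23.4, σ_y = 165.0 → σ = 284 MPa, n = 0.580
  material C: E = 34.58, α = 18.6, σ_y = 201.3 → σ = 112 MPa, n = 1.80
  material Z: E = 105.0, α = 18.6, σ_y = 225.0 → σ = 340 MPa, n = 0.662
Material D has the lowest safety factor, n = 0.580.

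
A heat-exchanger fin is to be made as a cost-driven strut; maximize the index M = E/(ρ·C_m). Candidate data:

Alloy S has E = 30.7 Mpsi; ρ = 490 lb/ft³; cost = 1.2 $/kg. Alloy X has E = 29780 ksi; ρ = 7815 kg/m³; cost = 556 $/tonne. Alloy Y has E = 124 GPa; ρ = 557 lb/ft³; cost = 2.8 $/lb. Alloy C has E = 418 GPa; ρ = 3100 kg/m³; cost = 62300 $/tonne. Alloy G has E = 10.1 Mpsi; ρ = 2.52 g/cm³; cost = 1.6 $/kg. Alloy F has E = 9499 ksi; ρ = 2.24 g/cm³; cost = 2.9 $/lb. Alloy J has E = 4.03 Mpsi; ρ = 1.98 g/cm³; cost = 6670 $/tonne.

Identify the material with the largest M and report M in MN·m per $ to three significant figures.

alloy X, M = 47.3 MN·m per $

Putting every candidate on a common basis:
  alloy S: E = 211.7 GPa, ρ = 7849 kg/m³, cost = 1.200 $/kg
  alloy X: E = 205.3 GPa, ρ = 7815 kg/m³, cost = 0.5560 $/kg
  alloy Y: E = 124.0 GPa, ρ = 8922 kg/m³, cost = 6.173 $/kg
  alloy C: E = 418.0 GPa, ρ = 3100 kg/m³, cost = 62.30 $/kg
  alloy G: E = 69.64 GPa, ρ = 2520 kg/m³, cost = 1.600 $/kg
  alloy F: E = 65.49 GPa, ρ = 2240 kg/m³, cost = 6.393 $/kg
  alloy J: E = 27.79 GPa, ρ = 1980 kg/m³, cost = 6.670 $/kg
  alloy X: M = 47.3 MN·m per $
  alloy S: M = 22.5 MN·m per $
  alloy G: M = 17.3 MN·m per $
  alloy F: M = 4.57 MN·m per $
  alloy Y: M = 2.25 MN·m per $
  alloy C: M = 2.16 MN·m per $
  alloy J: M = 2.10 MN·m per $
Alloy X ranks first.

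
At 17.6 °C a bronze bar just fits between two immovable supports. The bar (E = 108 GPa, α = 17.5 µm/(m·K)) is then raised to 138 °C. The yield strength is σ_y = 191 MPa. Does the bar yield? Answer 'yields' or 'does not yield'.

ΔT = 120.4 K. Constrained thermal stress σ = E·α·ΔT = 108.0×10³ MPa × 17.5×10⁻⁶ × 120.4 = 228 MPa (compressive).
Compare to σ_y = 191 MPa: σ ≥ σ_y, so it yields.

yields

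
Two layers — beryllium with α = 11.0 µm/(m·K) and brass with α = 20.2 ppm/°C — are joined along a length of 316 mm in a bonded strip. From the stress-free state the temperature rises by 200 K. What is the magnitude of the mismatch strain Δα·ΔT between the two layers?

1.84×10⁻³

Δα = |11.0 − 20.2|×10⁻⁶/K = 9.20×10⁻⁶/K.
Mismatch strain = Δα·ΔT = 9.20×10⁻⁶ × 200.0 = 1.84×10⁻³.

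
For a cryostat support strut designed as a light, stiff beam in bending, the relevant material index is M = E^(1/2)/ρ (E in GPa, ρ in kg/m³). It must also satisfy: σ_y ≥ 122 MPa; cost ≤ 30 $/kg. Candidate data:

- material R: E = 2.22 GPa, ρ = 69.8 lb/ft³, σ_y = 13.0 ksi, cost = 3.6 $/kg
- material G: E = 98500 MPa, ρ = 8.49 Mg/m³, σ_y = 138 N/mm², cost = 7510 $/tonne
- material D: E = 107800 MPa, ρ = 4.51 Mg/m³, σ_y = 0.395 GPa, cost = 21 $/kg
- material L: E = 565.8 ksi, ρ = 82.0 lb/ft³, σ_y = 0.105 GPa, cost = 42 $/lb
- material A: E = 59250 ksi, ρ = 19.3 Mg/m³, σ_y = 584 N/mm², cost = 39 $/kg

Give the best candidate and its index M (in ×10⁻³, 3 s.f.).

Screen on constraints: σ_y ≥ 122 MPa; cost ≤ 30 $/kg. Survivors: material G, material D.
Putting every candidate on a common basis:
  material G: E = 98.50 GPa, ρ = 8490 kg/m³
  material D: E = 107.8 GPa, ρ = 4510 kg/m³
  material D: M = 2.30×10⁻³
  material G: M = 1.17×10⁻³
Highest index: material D.

material D, M = 2.30×10⁻³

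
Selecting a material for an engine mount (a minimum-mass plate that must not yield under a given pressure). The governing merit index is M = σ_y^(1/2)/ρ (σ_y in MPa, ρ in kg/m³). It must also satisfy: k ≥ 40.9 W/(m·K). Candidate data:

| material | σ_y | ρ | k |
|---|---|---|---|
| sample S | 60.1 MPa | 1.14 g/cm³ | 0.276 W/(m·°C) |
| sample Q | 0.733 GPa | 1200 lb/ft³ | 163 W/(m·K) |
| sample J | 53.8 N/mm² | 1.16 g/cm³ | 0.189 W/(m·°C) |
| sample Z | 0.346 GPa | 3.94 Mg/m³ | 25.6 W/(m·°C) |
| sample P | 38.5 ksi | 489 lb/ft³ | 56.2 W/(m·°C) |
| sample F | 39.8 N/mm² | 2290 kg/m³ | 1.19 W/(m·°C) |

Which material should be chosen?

Screen on constraints: k ≥ 40.9 W/(m·K). Survivors: sample Q, sample P.
After converting to SI:
  sample Q: σ_y = 733.0 MPa, ρ = 19220 kg/m³
  sample P: σ_y = 265.4 MPa, ρ = 7833 kg/m³
  sample P: M = 2.08×10⁻³
  sample Q: M = 1.41×10⁻³
Highest index: sample P.

sample P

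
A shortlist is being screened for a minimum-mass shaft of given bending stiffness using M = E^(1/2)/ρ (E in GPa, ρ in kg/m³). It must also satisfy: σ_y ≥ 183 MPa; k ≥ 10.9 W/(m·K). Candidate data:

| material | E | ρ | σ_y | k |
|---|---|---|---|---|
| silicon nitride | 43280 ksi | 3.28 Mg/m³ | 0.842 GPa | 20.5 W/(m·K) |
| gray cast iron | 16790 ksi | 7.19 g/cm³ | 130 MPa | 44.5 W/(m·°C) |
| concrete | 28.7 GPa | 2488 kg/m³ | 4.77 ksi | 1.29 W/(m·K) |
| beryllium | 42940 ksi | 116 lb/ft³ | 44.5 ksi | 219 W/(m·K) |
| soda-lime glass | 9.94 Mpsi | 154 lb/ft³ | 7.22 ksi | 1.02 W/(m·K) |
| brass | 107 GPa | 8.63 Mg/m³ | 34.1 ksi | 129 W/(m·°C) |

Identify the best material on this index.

Screen on constraints: σ_y ≥ 183 MPa; k ≥ 10.9 W/(m·K). Survivors: silicon nitride, beryllium, brass.
In SI units:
  silicon nitride: E = 298.4 GPa, ρ = 3280 kg/m³
  beryllium: E = 296.1 GPa, ρ = 1858 kg/m³
  brass: E = 107.0 GPa, ρ = 8630 kg/m³
  beryllium: M = 9.26×10⁻³
  silicon nitride: M = 5.27×10⁻³
  brass: M = 1.20×10⁻³
Beryllium has the largest M.

beryllium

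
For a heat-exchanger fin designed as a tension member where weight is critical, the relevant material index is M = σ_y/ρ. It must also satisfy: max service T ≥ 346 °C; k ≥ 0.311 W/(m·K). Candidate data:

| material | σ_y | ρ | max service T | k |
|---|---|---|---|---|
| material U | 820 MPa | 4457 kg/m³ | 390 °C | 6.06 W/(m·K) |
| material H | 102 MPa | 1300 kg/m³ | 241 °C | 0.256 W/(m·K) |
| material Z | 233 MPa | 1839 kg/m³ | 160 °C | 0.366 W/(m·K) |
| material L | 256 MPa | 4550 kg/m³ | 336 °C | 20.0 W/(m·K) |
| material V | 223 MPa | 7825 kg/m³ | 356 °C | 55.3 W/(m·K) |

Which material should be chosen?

material U

Screen on constraints: max service T ≥ 346 °C; k ≥ 0.311 W/(m·K). Survivors: material U, material V.
Computing M directly (units already consistent):
  material U: M = 184 kN·m/kg
  material V: M = 28.5 kN·m/kg
The maximum is for material U.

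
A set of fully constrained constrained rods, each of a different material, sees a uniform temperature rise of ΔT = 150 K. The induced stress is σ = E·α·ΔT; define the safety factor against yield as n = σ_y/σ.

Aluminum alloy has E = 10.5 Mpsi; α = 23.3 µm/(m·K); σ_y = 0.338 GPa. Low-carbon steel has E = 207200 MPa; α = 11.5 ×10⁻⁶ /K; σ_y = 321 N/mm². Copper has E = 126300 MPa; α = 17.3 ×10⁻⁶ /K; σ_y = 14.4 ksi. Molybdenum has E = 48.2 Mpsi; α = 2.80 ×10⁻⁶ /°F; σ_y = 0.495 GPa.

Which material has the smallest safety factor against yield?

With everything in SI (GPa, ×10⁻⁶/K, MPa):
  aluminum alloy: E = 72.39, α = 23.3, σ_y = 338.0 → σ = 253 MPa, n = 1.34
  low-carbon steel: E = 207.2, α = 11.5, σ_y = 321.0 → σ = 357 MPa, n = 0.898
  copper: E = 126.3, α = 17.3, σ_y = 99.28 → σ = 328 MPa, n = 0.303
  molybdenum: E = 332.3, α = 5.04, σ_y = 495.0 → σ = 251 MPa, n = 1.97
The minimum is copper at n = 0.303.

copper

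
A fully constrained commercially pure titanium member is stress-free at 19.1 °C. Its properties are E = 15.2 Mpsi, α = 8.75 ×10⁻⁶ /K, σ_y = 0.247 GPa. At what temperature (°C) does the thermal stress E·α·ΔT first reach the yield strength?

288 °C

E = 15.2 Mpsi = 104.8 GPa.
σ_y = 0.247 GPa = 247.0 MPa.
E·α·ΔT = 247.0 MPa ⇒ ΔT = 247.0 / (104.8×10³ × 8.75×10⁻⁶) = 269.4 K.
T = 19.1 + 269.4 = 288.5 °C.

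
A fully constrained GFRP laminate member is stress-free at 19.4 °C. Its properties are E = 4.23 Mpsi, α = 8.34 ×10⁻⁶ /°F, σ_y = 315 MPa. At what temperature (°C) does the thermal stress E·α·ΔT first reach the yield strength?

739 °C

E = 4.23 Mpsi = 29.16 GPa.
α = 8.34×10⁻⁶/°F × 9/5 = 15.0×10⁻⁶/K.
E·α·ΔT = 315.0 MPa ⇒ ΔT = 315.0 / (29.16×10³ × 15.0×10⁻⁶) = 719.5 K.
T = 19.4 + 719.5 = 738.9 °C.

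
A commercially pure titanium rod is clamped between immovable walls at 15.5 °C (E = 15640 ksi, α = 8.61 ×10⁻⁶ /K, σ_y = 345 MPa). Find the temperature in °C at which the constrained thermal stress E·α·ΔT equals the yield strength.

E = 15640 ksi = 107.8 GPa.
E·α·ΔT = 345.0 MPa ⇒ ΔT = 345.0 / (107.8×10³ × 8.61×10⁻⁶) = 371.6 K.
T = 15.5 + 371.6 = 387.1 °C.

387 °C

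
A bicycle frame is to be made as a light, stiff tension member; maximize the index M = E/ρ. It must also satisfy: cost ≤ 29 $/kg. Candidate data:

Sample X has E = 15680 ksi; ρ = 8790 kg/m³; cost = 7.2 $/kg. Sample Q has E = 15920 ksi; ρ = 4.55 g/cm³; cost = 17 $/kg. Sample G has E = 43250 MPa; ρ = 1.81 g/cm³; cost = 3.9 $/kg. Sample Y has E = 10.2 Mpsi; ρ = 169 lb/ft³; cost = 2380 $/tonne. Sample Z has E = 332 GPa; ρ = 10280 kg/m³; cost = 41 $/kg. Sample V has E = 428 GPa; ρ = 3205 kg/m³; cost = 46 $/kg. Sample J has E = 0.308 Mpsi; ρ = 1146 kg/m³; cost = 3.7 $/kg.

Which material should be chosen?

Screen on constraints: cost ≤ 29 $/kg. Survivors: sample X, sample Q, sample G, sample Y, sample J.
In SI units:
  sample X: E = 108.1 GPa, ρ = 8790 kg/m³
  sample Q: E = 109.8 GPa, ρ = 4550 kg/m³
  sample G: E = 43.25 GPa, ρ = 1810 kg/m³
  sample Y: E = 70.33 GPa, ρ = 2707 kg/m³
  sample J: E = 2.124 GPa, ρ = 1146 kg/m³
  sample Y: M = 26.0 MN·m/kg
  sample Q: M = 24.1 MN·m/kg
  sample G: M = 23.9 MN·m/kg
  sample X: M = 12.3 MN·m/kg
  sample J: M = 1.85 MN·m/kg
Sample Y ranks first.

sample Y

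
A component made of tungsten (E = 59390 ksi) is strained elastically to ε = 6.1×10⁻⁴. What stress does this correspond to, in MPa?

E = 59390 ksi = 409.5 GPa.
σ = E·ε = 409500 MPa × 6.1×10⁻⁴ = 250 MPa.

250 MPa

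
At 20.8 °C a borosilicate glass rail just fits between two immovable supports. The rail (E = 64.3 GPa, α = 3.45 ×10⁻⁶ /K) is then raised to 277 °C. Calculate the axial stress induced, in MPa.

ΔT = 256.2 K. Constrained thermal stress σ = E·α·ΔT = 64.30×10³ MPa × 3.45×10⁻⁶ × 256.2 = 56.8 MPa (compressive).

56.8 MPa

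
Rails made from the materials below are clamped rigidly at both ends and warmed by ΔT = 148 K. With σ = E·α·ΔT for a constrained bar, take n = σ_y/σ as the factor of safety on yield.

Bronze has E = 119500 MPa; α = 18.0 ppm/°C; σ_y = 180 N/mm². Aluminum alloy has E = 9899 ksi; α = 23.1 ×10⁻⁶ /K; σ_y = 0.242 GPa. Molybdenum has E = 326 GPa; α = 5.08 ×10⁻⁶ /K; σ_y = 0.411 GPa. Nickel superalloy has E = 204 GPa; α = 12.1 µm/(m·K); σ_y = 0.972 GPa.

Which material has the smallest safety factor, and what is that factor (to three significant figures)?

bronze, n = 0.565

Per material, after unit conversion:
  bronze: E = 119.5, α = 18.0, σ_y = 180.0 → σ = 318 MPa, n = 0.565
  aluminum alloy: E = 68.25, α = 23.1, σ_y = 242.0 → σ = 233 MPa, n = 1.04
  molybdenum: E = 326.0, α = 5.08, σ_y = 411.0 → σ = 245 MPa, n = 1.68
  nickel superalloy: E = 204.0, α = 12.1, σ_y = 972.0 → σ = 365 MPa, n = 2.66
Bronze has the lowest safety factor, n = 0.565.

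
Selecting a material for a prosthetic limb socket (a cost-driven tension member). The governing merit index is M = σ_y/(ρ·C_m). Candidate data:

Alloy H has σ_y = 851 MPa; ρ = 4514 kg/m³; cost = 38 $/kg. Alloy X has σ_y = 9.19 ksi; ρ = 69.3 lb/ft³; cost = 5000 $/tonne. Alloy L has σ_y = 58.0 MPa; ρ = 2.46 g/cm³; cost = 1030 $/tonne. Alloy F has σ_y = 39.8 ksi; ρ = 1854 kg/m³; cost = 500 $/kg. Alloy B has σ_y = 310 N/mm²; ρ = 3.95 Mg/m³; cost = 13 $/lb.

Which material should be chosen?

Convert each candidate to consistent units, then evaluate M:
  alloy H: σ_y = 851.0 MPa, ρ = 4514 kg/m³, cost = 38.00 $/kg
  alloy X: σ_y = 63.36 MPa, ρ = 1110 kg/m³, cost = 5.000 $/kg
  alloy L: σ_y = 58.00 MPa, ρ = 2460 kg/m³, cost = 1.030 $/kg
  alloy F: σ_y = 274.4 MPa, ρ = 1854 kg/m³, cost = 500.0 $/kg
  alloy B: σ_y = 310.0 MPa, ρ = 3950 kg/m³, cost = 28.66 $/kg
  alloy L: M = 22.9 kN·m per $
  alloy X: M = 11.4 kN·m per $
  alloy H: M = 4.96 kN·m per $
  alloy B: M = 2.74 kN·m per $
  alloy F: M = 0.296 kN·m per $
The maximum is for alloy L.

alloy L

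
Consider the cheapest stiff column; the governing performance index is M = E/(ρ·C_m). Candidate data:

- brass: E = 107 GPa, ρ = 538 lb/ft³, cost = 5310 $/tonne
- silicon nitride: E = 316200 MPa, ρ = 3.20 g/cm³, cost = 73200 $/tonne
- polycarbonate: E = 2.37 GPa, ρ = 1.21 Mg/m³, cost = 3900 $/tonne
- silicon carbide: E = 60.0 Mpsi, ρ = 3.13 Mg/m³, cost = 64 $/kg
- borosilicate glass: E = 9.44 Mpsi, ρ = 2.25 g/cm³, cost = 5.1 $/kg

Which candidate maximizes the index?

borosilicate glass

Normalizing units and computing the index:
  brass: E = 107.0 GPa, ρ = 8618 kg/m³, cost = 5.310 $/kg
  silicon nitride: E = 316.2 GPa, ρ = 3200 kg/m³, cost = 73.20 $/kg
  polycarbonate: E = 2.370 GPa, ρ = 1210 kg/m³, cost = 3.900 $/kg
  silicon carbide: E = 413.7 GPa, ρ = 3130 kg/m³, cost = 64.00 $/kg
  borosilicate glass: E = 65.09 GPa, ρ = 2250 kg/m³, cost = 5.100 $/kg
  borosilicate glass: M = 5.67 MN·m per $
  brass: M = 2.34 MN·m per $
  silicon carbide: M = 2.07 MN·m per $
  silicon nitride: M = 1.35 MN·m per $
  polycarbonate: M = 0.502 MN·m per $
Highest index: borosilicate glass.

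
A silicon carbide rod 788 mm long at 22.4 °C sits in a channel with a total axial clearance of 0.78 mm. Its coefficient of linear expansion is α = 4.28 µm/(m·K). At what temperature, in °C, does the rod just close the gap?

254 °C

α·L₀·ΔT = 0.78 mm ⇒ ΔT = 0.78 / (4.28×10⁻⁶ × 788.0) = 231.3 K.
T = 22.4 + 231.3 = 253.7 °C.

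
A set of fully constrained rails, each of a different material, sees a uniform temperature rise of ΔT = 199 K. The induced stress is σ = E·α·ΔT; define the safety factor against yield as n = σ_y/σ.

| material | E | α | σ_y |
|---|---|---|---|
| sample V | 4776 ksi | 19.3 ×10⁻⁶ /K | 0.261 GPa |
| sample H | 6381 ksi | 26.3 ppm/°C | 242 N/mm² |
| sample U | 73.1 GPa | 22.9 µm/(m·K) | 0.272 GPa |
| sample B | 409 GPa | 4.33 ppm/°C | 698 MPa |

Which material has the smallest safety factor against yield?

sample U

Converting E to GPa, α to ×10⁻⁶/K, σ_y to MPa, then σ and n for each:
  sample V: E = 32.93, α = 19.3, σ_y = 261.0 → σ = 126 MPa, n = 2.06
  sample H: E = 44.00, α = 26.3, σ_y = 242.0 → σ = 230 MPa, n = 1.05
  sample U: E = 73.10, α = 22.9, σ_y = 272.0 → σ = 333 MPa, n = 0.817
  sample B: E = 409.0, α = 4.33, σ_y = 698.0 → σ = 352 MPa, n = 1.98
Smallest n: sample U with n = 0.817.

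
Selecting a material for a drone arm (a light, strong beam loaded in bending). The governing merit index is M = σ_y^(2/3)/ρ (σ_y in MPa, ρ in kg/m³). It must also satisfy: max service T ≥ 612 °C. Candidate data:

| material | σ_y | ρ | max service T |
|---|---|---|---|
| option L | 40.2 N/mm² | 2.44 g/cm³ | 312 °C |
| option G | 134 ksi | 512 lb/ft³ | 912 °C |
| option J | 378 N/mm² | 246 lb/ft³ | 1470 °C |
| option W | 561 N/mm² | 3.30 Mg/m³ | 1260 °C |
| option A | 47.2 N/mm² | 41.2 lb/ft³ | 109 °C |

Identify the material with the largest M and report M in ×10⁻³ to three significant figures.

Screen on constraints: max service T ≥ 612 °C. Survivors: option G, option J, option W.
Normalizing units and computing the index:
  option G: σ_y = 923.9 MPa, ρ = 8201 kg/m³
  option J: σ_y = 378.0 MPa, ρ = 3941 kg/m³
  option W: σ_y = 561.0 MPa, ρ = 3300 kg/m³
  option W: M = 20.6×10⁻³
  option J: M = 13.3×10⁻³
  option G: M = 11.6×10⁻³
The maximum is for option W.

option W, M = 20.6×10⁻³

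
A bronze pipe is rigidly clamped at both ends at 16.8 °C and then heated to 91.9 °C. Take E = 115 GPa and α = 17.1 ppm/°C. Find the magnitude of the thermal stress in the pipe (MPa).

148 MPa

ΔT = 75.10 K. Constrained thermal stress σ = E·α·ΔT = 115.0×10³ MPa × 17.1×10⁻⁶ × 75.10 = 148 MPa (compressive).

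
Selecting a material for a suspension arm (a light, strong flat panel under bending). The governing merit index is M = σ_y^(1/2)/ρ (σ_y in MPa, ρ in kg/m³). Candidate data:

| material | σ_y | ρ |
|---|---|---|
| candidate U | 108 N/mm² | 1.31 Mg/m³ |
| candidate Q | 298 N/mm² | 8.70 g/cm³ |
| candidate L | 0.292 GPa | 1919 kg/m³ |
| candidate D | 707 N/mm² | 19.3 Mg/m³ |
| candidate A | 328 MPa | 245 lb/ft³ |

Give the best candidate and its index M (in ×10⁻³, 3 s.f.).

After converting to SI:
  candidate U: σ_y = 108.0 MPa, ρ = 1310 kg/m³
  candidate Q: σ_y = 298.0 MPa, ρ = 8700 kg/m³
  candidate L: σ_y = 292.0 MPa, ρ = 1919 kg/m³
  candidate D: σ_y = 707.0 MPa, ρ = 19300 kg/m³
  candidate A: σ_y = 328.0 MPa, ρ = 3925 kg/m³
  candidate L: M = 8.90×10⁻³
  candidate U: M = 7.93×10⁻³
  candidate A: M = 4.61×10⁻³
  candidate Q: M = 1.98×10⁻³
  candidate D: M = 1.38×10⁻³
The maximum is for candidate L.

candidate L, M = 8.90×10⁻³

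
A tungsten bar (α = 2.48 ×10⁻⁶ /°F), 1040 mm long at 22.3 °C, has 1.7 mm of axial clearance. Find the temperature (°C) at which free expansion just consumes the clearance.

α = 2.48×10⁻⁶/°F × 9/5 = 4.46×10⁻⁶/K.
α·L₀·ΔT = 1.7 mm ⇒ ΔT = 1.7 / (4.46×10⁻⁶ × 1040.0) = 366.2 K.
T = 22.3 + 366.2 = 388.5 °C.

388 °C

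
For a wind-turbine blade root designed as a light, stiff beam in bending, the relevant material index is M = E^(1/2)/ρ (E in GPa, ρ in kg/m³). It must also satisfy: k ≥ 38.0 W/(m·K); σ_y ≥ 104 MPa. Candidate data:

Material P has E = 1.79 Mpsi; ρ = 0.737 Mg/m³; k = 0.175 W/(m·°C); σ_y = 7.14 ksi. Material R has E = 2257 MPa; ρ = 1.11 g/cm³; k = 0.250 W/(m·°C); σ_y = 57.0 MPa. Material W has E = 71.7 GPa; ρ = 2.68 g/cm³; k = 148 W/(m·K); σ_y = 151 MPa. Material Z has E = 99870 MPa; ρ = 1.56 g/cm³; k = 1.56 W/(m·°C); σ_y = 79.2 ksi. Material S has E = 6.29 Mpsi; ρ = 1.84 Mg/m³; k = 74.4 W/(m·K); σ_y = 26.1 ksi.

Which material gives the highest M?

Screen on constraints: k ≥ 38.0 W/(m·K); σ_y ≥ 104 MPa. Survivors: material W, material S.
Convert each candidate to consistent units, then evaluate M:
  material W: E = 71.70 GPa, ρ = 2680 kg/m³
  material S: E = 43.37 GPa, ρ = 1840 kg/m³
  material S: M = 3.58×10⁻³
  material W: M = 3.16×10⁻³
Material S ranks first.

material S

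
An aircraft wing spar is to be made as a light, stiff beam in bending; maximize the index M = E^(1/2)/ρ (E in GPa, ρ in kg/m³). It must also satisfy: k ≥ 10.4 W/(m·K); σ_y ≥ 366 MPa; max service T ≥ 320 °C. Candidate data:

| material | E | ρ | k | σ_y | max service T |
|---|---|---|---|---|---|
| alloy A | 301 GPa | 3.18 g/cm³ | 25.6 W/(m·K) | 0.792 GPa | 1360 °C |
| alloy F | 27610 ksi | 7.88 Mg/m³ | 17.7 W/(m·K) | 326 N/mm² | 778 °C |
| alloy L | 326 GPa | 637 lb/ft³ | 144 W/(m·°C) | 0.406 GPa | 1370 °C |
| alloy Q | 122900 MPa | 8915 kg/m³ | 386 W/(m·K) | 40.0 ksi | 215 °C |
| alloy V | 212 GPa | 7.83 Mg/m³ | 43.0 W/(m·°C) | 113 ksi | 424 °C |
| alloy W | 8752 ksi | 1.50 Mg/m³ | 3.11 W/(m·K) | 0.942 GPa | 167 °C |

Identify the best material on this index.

alloy A

Screen on constraints: k ≥ 10.4 W/(m·K); σ_y ≥ 366 MPa; max service T ≥ 320 °C. Survivors: alloy A, alloy L, alloy V.
Convert each candidate to consistent units, then evaluate M:
  alloy A: E = 301.0 GPa, ρ = 3180 kg/m³
  alloy L: E = 326.0 GPa, ρ = 10200 kg/m³
  alloy V: E = 212.0 GPa, ρ = 7830 kg/m³
  alloy A: M = 5.46×10⁻³
  alloy V: M = 1.86×10⁻³
  alloy L: M = 1.77×10⁻³
Alloy A has the largest M.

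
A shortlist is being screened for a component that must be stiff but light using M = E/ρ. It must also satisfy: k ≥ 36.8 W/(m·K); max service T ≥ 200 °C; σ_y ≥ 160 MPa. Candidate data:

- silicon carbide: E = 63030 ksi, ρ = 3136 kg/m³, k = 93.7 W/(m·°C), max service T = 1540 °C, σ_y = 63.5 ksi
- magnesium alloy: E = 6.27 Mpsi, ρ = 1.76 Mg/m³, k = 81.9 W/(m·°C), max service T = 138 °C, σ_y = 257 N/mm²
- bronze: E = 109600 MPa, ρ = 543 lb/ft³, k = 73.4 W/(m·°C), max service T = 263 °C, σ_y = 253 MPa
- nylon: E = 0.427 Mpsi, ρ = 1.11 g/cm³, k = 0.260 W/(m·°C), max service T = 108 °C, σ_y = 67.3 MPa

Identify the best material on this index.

Screen on constraints: k ≥ 36.8 W/(m·K); max service T ≥ 200 °C; σ_y ≥ 160 MPa. Survivors: silicon carbide, bronze.
Convert each candidate to consistent units, then evaluate M:
  silicon carbide: E = 434.6 GPa, ρ = 3136 kg/m³
  bronze: E = 109.6 GPa, ρ = 8698 kg/m³
  silicon carbide: M = 139 MN·m/kg
  bronze: M = 12.6 MN·m/kg
Silicon carbide ranks first.

silicon carbide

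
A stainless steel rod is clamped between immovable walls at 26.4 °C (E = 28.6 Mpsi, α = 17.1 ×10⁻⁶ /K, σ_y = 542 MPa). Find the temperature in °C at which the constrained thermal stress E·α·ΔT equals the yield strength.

E = 28.6 Mpsi = 197.2 GPa.
E·α·ΔT = 542.0 MPa ⇒ ΔT = 542.0 / (197.2×10³ × 17.1×10⁻⁶) = 160.7 K.
T = 26.4 + 160.7 = 187.1 °C.

187 °C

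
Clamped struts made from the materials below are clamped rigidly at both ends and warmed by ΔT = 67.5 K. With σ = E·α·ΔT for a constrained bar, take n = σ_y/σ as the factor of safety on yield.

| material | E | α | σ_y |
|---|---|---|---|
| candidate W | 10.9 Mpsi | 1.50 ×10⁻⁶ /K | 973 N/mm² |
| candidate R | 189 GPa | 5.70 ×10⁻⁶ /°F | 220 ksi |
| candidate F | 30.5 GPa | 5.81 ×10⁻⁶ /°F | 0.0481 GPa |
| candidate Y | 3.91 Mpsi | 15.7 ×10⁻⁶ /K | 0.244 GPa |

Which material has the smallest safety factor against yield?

candidate F

With everything in SI (GPa, ×10⁻⁶/K, MPa):
  candidate W: E = 75.15, α = 1.50, σ_y = 973.0 → σ = 7.61 MPa, n = 128
  candidate R: E = 189.0, α = 10.3, σ_y = 1517 → σ = 131 MPa, n = 11.6
  candidate F: E = 30.50, α = 10.5, σ_y = 48.10 → σ = 21.5 MPa, n = 2.23
  candidate Y: E = 26.96, α = 15.7, σ_y = 244.0 → σ = 28.6 MPa, n = 8.54
Smallest n: candidate F with n = 2.23.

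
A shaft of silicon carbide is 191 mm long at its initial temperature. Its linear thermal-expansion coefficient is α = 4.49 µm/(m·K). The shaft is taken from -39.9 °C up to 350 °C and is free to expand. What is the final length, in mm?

ΔT = 350 − (-39.9) = 389.9 K.
ΔL = α·L₀·ΔT = 4.49×10⁻⁶ × 191 mm × 389.9 K = 0.334 mm.
L = L₀ + ΔL = 191 + 0.334 = 191.33 mm.

191.33 mm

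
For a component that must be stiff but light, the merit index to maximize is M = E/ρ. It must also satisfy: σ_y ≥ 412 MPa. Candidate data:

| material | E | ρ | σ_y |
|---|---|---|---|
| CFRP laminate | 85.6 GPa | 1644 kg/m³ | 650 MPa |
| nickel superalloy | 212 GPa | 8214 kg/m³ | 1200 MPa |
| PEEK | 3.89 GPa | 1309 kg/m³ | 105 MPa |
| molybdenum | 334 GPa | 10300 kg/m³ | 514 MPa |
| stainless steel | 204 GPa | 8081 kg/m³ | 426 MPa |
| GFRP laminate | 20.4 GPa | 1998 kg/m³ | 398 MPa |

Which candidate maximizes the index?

CFRP laminate

Screen on constraints: σ_y ≥ 412 MPa. Survivors: CFRP laminate, nickel superalloy, molybdenum, stainless steel.
Per-candidate index values:
  CFRP laminate: M = 52.1 MN·m/kg
  molybdenum: M = 32.4 MN·m/kg
  nickel superalloy: M = 25.8 MN·m/kg
  stainless steel: M = 25.2 MN·m/kg
CFRP laminate has the largest M.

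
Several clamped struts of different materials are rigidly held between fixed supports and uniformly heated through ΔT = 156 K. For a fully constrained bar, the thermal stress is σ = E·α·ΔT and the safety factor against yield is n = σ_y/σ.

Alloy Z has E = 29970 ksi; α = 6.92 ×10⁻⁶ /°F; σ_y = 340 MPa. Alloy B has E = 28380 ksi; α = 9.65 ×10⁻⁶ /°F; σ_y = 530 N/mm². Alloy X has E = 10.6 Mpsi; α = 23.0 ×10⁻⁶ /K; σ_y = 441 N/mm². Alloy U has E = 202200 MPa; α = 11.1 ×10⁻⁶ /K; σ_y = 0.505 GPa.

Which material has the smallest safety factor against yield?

alloy Z

Converting E to GPa, α to ×10⁻⁶/K, σ_y to MPa, then σ and n for each:
  alloy Z: E = 206.6, α = 12.5, σ_y = 340.0 → σ = 402 MPa, n = 0.847
  alloy B: E = 195.7, α = 17.4, σ_y = 530.0 → σ = 530 MPa, n = 1.00
  alloy X: E = 73.08, α = 23.0, σ_y = 441.0 → σ = 262 MPa, n = 1.68
  alloy U: E = 202.2, α = 11.1, σ_y = 505.0 → σ = 350 MPa, n = 1.44
The minimum is alloy Z at n = 0.847.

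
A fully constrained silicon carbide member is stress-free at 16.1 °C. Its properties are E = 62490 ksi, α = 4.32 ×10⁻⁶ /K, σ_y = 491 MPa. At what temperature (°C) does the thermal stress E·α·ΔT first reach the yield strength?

280 °C

E = 62490 ksi = 430.9 GPa.
E·α·ΔT = 491.0 MPa ⇒ ΔT = 491.0 / (430.9×10³ × 4.32×10⁻⁶) = 263.8 K.
T = 16.1 + 263.8 = 279.9 °C.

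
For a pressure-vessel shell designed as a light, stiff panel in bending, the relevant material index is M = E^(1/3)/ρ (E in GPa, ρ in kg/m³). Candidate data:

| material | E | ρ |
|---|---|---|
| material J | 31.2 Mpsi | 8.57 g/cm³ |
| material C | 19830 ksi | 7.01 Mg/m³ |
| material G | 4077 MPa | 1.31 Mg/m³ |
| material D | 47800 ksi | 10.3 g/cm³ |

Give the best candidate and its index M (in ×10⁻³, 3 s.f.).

In SI units:
  material J: E = 215.1 GPa, ρ = 8570 kg/m³
  material C: E = 136.7 GPa, ρ = 7010 kg/m³
  material G: E = 4.077 GPa, ρ = 1310 kg/m³
  material D: E = 329.6 GPa, ρ = 10300 kg/m³
  material G: M = 1.22×10⁻³
  material C: M = 0.735×10⁻³
  material J: M = 0.699×10⁻³
  material D: M = 0.671×10⁻³
Material G has the largest M.

material G, M = 1.22×10⁻³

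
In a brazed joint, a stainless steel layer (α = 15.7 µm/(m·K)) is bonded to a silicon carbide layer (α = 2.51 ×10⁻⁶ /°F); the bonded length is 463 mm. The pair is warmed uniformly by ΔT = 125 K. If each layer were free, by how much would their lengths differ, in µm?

silicon carbide: α = 2.51×10⁻⁶/°F × 9/5 = 4.52×10⁻⁶/K.
Δα = |15.7 − 4.52|×10⁻⁶/K = 11.2×10⁻⁶/K.
ΔL_mismatch = Δα·L·ΔT = 11.2×10⁻⁶ × 463.0 mm × 125.0 K = 647 µm.

647 µm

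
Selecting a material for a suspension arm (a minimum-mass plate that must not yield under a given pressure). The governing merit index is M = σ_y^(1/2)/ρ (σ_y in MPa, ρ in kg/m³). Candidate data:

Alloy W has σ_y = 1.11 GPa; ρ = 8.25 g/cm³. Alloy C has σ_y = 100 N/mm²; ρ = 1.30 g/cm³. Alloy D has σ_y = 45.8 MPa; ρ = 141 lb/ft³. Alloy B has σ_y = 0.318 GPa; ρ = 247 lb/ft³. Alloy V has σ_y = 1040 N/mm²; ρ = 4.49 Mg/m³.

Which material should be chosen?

alloy C

In SI units:
  alloy W: σ_y = 1110 MPa, ρ = 8250 kg/m³
  alloy C: σ_y = 100.0 MPa, ρ = 1300 kg/m³
  alloy D: σ_y = 45.80 MPa, ρ = 2259 kg/m³
  alloy B: σ_y = 318.0 MPa, ρ = 3957 kg/m³
  alloy V: σ_y = 1040 MPa, ρ = 4490 kg/m³
  alloy C: M = 7.69×10⁻³
  alloy V: M = 7.18×10⁻³
  alloy B: M = 4.51×10⁻³
  alloy W: M = 4.04×10⁻³
  alloy D: M = 3.00×10⁻³
Highest index: alloy C.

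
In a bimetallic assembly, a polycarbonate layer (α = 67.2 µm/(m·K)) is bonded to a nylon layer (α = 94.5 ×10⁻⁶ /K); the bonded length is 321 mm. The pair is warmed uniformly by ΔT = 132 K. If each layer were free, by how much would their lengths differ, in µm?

1160 µm

Δα = |67.2 − 94.5|×10⁻⁶/K = 27.3×10⁻⁶/K.
ΔL_mismatch = Δα·L·ΔT = 27.3×10⁻⁶ × 321.0 mm × 132.0 K = 1160 µm.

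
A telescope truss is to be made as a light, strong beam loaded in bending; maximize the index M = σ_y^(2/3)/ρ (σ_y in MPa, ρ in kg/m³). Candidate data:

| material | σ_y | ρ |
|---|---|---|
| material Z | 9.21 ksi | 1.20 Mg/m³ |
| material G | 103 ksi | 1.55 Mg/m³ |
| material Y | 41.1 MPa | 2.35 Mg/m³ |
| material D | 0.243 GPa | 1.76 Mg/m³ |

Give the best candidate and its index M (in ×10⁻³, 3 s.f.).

material G, M = 51.4×10⁻³

After converting to SI:
  material Z: σ_y = 63.50 MPa, ρ = 1200 kg/m³
  material G: σ_y = 710.2 MPa, ρ = 1550 kg/m³
  material Y: σ_y = 41.10 MPa, ρ = 2350 kg/m³
  material D: σ_y = 243.0 MPa, ρ = 1760 kg/m³
  material G: M = 51.4×10⁻³
  material D: M = 22.1×10⁻³
  material Z: M = 13.3×10⁻³
  material Y: M = 5.07×10⁻³
Material G ranks first.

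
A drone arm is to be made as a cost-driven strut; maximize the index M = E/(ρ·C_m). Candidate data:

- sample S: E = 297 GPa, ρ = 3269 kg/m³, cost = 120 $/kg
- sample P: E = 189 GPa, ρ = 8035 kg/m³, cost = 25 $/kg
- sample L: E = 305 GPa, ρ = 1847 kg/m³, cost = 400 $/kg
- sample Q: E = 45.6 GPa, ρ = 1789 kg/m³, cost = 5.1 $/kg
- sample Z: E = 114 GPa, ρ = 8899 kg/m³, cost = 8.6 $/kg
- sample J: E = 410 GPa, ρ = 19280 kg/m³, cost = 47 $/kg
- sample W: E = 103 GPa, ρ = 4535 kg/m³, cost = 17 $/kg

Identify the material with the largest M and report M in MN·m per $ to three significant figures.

sample Q, M = 5.00 MN·m per $

Evaluate M for each candidate:
  sample Q: M = 5.00 MN·m per $
  sample Z: M = 1.49 MN·m per $
  sample W: M = 1.34 MN·m per $
  sample P: M = 0.941 MN·m per $
  sample S: M = 0.757 MN·m per $
  sample J: M = 0.452 MN·m per $
  sample L: M = 0.413 MN·m per $
Sample Q ranks first.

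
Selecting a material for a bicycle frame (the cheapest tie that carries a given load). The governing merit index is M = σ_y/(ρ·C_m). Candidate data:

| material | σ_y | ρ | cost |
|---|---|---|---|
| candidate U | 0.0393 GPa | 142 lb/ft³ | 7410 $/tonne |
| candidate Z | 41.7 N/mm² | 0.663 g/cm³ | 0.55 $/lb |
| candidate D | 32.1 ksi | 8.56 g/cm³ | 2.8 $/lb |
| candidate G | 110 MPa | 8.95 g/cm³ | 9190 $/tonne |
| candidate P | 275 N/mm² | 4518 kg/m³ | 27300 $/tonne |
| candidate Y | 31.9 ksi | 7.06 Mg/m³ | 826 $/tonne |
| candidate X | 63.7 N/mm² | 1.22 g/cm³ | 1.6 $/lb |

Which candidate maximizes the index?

candidate Z

Convert each candidate to consistent units, then evaluate M:
  candidate U: σ_y = 39.30 MPa, ρ = 2275 kg/m³, cost = 7.410 $/kg
  candidate Z: σ_y = 41.70 MPa, ρ = 663.0 kg/m³, cost = 1.213 $/kg
  candidate D: σ_y = 221.3 MPa, ρ = 8560 kg/m³, cost = 6.173 $/kg
  candidate G: σ_y = 110.0 MPa, ρ = 8950 kg/m³, cost = 9.190 $/kg
  candidate P: σ_y = 275.0 MPa, ρ = 4518 kg/m³, cost = 27.30 $/kg
  candidate Y: σ_y = 219.9 MPa, ρ = 7060 kg/m³, cost = 0.8260 $/kg
  candidate X: σ_y = 63.70 MPa, ρ = 1220 kg/m³, cost = 3.527 $/kg
  candidate Z: M = 51.9 kN·m per $
  candidate Y: M = 37.7 kN·m per $
  candidate X: M = 14.8 kN·m per $
  candidate D: M = 4.19 kN·m per $
  candidate U: M = 2.33 kN·m per $
  candidate P: M = 2.23 kN·m per $
  candidate G: M = 1.34 kN·m per $
Candidate Z has the largest M.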